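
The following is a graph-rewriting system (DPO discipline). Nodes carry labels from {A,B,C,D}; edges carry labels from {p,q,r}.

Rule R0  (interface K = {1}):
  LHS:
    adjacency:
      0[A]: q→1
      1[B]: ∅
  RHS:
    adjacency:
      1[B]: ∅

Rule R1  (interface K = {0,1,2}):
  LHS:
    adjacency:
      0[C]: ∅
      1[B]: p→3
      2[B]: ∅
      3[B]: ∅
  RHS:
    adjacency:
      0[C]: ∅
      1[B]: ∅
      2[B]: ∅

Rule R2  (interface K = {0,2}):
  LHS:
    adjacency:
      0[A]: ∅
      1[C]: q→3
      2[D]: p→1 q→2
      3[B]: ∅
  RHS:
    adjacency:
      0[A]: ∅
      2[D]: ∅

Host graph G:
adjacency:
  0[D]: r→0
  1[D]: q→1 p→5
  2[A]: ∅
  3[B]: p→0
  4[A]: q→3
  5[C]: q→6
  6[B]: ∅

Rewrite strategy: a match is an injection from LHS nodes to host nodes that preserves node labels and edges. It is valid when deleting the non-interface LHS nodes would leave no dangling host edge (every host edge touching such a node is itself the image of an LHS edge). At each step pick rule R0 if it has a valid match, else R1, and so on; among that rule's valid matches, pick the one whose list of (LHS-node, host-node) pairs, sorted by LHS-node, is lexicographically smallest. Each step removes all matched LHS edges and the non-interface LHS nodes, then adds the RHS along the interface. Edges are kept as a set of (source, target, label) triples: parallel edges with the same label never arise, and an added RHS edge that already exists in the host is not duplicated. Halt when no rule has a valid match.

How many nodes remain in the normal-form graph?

initial: |V|=7 |E|=6  E = 0-r->0 1-q->1 1-p->5 3-p->0 4-q->3 5-q->6
step 1: apply R0 at {0↦4, 1↦3}  → |V|=6 |E|=5  E = 0-r->0 1-q->1 1-p->5 3-p->0 5-q->6
step 2: apply R2 at {0↦2, 1↦5, 2↦1, 3↦6}  → |V|=4 |E|=2  E = 0-r->0 3-p->0
final graph: no rule applies after step 2
NF nodes: {0:D, 1:D, 2:A, 3:B}

Answer: 4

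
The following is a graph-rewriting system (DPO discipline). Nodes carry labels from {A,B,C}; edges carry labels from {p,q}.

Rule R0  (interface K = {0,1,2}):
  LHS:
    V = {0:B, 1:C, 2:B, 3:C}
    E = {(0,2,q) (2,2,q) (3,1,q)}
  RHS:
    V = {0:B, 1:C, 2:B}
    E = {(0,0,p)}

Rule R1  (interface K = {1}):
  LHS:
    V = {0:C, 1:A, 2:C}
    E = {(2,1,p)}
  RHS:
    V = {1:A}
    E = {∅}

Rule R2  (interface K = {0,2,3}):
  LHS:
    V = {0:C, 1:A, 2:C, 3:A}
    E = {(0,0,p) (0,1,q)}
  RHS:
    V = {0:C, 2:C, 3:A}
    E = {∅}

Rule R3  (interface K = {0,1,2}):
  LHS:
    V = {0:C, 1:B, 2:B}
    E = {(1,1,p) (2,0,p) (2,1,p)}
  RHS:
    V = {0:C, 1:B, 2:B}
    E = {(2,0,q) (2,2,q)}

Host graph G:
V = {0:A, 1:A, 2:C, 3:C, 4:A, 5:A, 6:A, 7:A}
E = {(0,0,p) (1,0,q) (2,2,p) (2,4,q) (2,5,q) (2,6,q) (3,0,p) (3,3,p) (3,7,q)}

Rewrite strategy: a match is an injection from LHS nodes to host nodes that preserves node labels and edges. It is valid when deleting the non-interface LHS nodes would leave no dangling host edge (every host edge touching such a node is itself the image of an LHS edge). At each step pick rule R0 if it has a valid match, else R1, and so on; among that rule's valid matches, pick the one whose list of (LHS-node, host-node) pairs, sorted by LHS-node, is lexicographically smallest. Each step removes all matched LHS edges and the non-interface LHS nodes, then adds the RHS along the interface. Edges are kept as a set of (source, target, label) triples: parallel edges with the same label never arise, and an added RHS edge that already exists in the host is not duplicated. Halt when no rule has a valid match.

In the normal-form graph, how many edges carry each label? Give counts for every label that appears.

initial: |V|=8 |E|=9  E = 0-p->0 1-q->0 2-p->2 2-q->4 2-q->5 2-q->6 3-p->0 3-p->3 3-q->7
step 1: apply R2 at {0↦2, 1↦4, 2↦3, 3↦0}  → |V|=7 |E|=7  E = 0-p->0 1-q->0 2-q->5 2-q->6 3-p->0 3-p->3 3-q->7
step 2: apply R2 at {0↦3, 1↦7, 2↦2, 3↦0}  → |V|=6 |E|=5  E = 0-p->0 1-q->0 2-q->5 2-q->6 3-p->0
final graph: no rule applies after step 2
NF edges: [(0, 0, 'p'), (1, 0, 'q'), (2, 5, 'q'), (2, 6, 'q'), (3, 0, 'p')]

Answer: p:2 q:3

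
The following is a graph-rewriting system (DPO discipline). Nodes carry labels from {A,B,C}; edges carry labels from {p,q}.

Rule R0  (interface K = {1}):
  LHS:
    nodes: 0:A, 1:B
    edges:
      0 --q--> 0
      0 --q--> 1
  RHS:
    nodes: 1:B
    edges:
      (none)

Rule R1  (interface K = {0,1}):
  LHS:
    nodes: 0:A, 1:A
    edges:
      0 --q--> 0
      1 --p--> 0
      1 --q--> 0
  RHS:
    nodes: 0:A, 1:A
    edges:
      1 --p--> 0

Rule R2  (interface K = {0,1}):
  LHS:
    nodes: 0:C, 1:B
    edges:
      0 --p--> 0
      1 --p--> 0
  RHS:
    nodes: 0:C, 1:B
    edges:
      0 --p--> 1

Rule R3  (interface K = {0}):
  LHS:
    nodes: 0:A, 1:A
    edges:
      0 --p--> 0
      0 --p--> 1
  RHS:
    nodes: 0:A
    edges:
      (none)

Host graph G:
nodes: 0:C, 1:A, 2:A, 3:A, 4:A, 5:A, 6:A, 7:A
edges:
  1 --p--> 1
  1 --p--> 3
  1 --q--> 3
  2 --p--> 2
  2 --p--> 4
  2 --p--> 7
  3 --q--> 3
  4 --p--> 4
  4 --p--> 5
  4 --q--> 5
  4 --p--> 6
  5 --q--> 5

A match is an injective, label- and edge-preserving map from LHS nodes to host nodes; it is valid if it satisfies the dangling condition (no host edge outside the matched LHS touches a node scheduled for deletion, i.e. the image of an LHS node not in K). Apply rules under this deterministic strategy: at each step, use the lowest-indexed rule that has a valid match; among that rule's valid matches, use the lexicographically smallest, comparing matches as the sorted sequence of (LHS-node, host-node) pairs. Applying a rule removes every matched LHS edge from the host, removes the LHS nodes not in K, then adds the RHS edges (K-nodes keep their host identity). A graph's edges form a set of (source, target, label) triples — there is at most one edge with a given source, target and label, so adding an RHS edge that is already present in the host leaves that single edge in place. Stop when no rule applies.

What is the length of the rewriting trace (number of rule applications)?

Answer: 5

Rewrite trace:
start.  V:8 E:12  edges: 1-p->1 1-p->3 1-q->3 2-p->2 2-p->4 2-p->7 3-q->3 4-p->4 4-p->5 4-q->5 4-p->6 5-q->5
1. fire R1 via {0↦3, 1↦1}  →  V:8 E:10  edges: 1-p->1 1-p->3 2-p->2 2-p->4 2-p->7 4-p->4 4-p->5 4-q->5 4-p->6 5-q->5
2. fire R1 via {0↦5, 1↦4}  →  V:8 E:8  edges: 1-p->1 1-p->3 2-p->2 2-p->4 2-p->7 4-p->4 4-p->5 4-p->6
3. fire R3 via {0↦1, 1↦3}  →  V:7 E:6  edges: 2-p->2 2-p->4 2-p->7 4-p->4 4-p->5 4-p->6
4. fire R3 via {0↦2, 1↦7}  →  V:6 E:4  edges: 2-p->4 4-p->4 4-p->5 4-p->6
5. fire R3 via {0↦4, 1↦5}  →  V:5 E:2  edges: 2-p->4 4-p->6
final graph: no rule applies after step 5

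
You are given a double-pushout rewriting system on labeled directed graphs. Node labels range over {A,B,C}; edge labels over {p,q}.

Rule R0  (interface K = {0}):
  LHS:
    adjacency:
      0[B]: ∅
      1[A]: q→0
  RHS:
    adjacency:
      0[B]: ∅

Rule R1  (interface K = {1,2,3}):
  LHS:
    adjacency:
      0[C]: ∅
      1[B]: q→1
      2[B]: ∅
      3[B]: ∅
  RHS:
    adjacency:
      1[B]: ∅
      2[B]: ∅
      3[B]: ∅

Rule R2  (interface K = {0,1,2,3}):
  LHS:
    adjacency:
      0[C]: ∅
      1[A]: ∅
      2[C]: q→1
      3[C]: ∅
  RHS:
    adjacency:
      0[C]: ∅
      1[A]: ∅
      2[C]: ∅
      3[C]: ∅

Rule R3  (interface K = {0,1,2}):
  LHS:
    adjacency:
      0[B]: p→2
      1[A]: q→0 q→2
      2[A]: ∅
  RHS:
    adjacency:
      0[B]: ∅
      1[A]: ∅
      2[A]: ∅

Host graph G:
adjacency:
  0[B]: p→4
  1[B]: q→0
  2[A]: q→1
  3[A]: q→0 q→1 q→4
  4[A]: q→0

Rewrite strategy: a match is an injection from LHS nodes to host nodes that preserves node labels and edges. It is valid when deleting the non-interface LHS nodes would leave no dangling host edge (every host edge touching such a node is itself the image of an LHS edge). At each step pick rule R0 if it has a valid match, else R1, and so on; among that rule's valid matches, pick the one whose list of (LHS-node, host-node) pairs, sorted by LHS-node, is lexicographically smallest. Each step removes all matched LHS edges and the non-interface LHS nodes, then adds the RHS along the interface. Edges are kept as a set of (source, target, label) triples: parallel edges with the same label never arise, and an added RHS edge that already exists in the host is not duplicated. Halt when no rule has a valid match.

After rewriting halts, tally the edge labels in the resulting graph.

Answer: q:1

Rewrite trace:
start.  V:5 E:7  edges: 0-p->4 1-q->0 2-q->1 3-q->0 3-q->1 3-q->4 4-q->0
1. fire R0 via {0↦1, 1↦2}  →  V:4 E:6  edges: 0-p->4 1-q->0 3-q->0 3-q->1 3-q->4 4-q->0
2. fire R3 via {0↦0, 1↦3, 2↦4}  →  V:4 E:3  edges: 1-q->0 3-q->1 4-q->0
3. fire R0 via {0↦0, 1↦4}  →  V:3 E:2  edges: 1-q->0 3-q->1
4. fire R0 via {0↦1, 1↦3}  →  V:2 E:1  edges: 1-q->0
final graph: no rule applies after step 4
NF edges: [(1, 0, 'q')]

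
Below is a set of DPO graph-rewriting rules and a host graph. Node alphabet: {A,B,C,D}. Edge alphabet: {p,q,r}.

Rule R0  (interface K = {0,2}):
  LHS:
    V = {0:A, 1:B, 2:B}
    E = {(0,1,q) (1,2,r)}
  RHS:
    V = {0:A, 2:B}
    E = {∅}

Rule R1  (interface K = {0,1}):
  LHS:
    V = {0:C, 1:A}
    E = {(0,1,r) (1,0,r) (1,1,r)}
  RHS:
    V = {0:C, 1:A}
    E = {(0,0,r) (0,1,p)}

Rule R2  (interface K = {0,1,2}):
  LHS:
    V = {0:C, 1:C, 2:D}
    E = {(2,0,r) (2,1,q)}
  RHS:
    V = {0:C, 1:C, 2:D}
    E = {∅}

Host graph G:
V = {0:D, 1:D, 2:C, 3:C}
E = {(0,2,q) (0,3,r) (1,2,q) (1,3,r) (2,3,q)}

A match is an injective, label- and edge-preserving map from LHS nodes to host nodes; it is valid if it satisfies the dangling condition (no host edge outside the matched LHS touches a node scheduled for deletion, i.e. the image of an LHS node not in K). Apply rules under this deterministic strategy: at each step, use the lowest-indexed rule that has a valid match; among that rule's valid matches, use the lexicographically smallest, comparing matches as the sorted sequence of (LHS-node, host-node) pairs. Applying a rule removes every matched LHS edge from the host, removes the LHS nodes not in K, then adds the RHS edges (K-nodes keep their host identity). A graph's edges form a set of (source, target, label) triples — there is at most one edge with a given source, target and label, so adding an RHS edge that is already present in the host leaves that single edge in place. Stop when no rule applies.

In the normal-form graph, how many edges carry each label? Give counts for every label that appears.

[0] host  ⇒  4 nodes, 5 edges  {0-q->2 0-r->3 1-q->2 1-r->3 2-q->3}
[1] R2 @ {0↦3, 1↦2, 2↦0}  ⇒  4 nodes, 3 edges  {1-q->2 1-r->3 2-q->3}
[2] R2 @ {0↦3, 1↦2, 2↦1}  ⇒  4 nodes, 1 edges  {2-q->3}
final graph: no rule applies after step 2
NF edges: [(2, 3, 'q')]

Answer: q:1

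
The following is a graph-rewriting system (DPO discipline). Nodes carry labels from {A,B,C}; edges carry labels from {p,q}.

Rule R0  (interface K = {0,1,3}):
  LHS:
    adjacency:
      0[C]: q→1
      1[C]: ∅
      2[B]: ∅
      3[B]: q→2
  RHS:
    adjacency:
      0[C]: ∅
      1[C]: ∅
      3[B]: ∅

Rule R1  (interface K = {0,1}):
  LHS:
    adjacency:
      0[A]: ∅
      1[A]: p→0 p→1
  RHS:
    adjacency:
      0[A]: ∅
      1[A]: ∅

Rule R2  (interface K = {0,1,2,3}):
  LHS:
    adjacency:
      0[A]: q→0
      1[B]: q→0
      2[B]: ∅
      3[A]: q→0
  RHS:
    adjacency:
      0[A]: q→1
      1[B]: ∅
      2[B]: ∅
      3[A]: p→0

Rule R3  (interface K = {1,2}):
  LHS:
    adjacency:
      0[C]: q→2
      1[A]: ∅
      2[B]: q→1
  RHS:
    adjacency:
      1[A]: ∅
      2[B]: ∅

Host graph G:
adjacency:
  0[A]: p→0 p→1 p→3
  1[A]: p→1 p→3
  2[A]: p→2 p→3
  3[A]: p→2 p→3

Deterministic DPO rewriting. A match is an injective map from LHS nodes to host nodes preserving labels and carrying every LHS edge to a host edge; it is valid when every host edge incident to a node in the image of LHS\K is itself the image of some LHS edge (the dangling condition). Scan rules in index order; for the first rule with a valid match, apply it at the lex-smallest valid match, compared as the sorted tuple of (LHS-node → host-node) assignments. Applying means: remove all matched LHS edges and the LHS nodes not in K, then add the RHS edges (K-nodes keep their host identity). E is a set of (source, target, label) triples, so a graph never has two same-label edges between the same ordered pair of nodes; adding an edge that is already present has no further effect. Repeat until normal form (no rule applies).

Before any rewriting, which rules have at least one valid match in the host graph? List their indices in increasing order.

R0: no valid match — LHS pattern not found
R1: 5 valid matches — {0↦1, 1↦0}, {0↦2, 1↦3}, {0↦3, 1↦0} (+2 more)
R2: no valid match — LHS pattern not found
R3: no valid match — LHS pattern not found

Answer: [R1]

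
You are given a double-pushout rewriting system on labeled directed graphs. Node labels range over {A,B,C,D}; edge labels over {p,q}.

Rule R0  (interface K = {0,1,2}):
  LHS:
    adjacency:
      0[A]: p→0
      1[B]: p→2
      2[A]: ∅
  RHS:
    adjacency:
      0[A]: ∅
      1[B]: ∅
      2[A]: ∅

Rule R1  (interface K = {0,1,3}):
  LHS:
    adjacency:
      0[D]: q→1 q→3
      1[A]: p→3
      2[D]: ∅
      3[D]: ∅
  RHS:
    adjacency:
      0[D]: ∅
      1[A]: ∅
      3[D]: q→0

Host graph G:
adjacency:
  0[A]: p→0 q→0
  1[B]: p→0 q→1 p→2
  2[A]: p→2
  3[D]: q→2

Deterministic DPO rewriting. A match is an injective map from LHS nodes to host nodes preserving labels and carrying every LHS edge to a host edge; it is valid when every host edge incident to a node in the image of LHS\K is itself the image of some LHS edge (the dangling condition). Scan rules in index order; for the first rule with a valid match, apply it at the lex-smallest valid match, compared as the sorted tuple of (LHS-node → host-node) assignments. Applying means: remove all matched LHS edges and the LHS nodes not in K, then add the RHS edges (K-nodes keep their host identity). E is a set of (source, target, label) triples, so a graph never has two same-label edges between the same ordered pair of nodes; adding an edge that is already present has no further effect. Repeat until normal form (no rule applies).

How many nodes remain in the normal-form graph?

[0] host  ⇒  4 nodes, 7 edges  {0-p->0 0-q->0 1-p->0 1-q->1 1-p->2 2-p->2 3-q->2}
[1] R0 @ {0↦0, 1↦1, 2↦2}  ⇒  4 nodes, 5 edges  {0-q->0 1-p->0 1-q->1 2-p->2 3-q->2}
[2] R0 @ {0↦2, 1↦1, 2↦0}  ⇒  4 nodes, 3 edges  {0-q->0 1-q->1 3-q->2}
halt: no rule applies after step 2
NF nodes: {0:A, 1:B, 2:A, 3:D}

Answer: 4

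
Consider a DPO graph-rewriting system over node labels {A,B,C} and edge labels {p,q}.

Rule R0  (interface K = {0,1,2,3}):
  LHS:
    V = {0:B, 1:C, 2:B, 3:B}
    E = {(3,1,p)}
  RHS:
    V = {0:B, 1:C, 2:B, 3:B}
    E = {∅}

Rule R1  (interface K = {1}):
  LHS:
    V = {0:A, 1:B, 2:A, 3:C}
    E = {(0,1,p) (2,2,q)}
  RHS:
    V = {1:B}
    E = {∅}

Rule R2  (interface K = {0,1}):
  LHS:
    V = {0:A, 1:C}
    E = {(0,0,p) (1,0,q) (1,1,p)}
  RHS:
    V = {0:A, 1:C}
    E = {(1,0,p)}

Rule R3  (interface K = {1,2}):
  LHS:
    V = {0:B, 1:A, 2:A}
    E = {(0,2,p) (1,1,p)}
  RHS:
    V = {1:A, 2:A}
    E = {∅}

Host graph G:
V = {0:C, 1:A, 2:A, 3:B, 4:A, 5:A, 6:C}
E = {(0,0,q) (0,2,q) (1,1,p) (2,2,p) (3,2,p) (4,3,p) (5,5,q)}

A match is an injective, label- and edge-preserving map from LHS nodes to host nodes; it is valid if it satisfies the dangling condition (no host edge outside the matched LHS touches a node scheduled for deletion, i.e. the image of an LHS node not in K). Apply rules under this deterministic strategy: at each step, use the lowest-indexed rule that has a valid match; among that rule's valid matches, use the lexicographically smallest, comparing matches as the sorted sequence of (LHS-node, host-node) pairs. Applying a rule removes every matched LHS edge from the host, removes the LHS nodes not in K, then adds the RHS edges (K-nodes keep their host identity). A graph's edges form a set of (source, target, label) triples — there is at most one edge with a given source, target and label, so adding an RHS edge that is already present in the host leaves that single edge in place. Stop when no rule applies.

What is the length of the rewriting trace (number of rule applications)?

initial: |V|=7 |E|=7  E = 0-q->0 0-q->2 1-p->1 2-p->2 3-p->2 4-p->3 5-q->5
step 1: apply R1 at {0↦4, 1↦3, 2↦5, 3↦6}  → |V|=4 |E|=5  E = 0-q->0 0-q->2 1-p->1 2-p->2 3-p->2
step 2: apply R3 at {0↦3, 1↦1, 2↦2}  → |V|=3 |E|=3  E = 0-q->0 0-q->2 2-p->2
halt: no rule applies after step 2

Answer: 2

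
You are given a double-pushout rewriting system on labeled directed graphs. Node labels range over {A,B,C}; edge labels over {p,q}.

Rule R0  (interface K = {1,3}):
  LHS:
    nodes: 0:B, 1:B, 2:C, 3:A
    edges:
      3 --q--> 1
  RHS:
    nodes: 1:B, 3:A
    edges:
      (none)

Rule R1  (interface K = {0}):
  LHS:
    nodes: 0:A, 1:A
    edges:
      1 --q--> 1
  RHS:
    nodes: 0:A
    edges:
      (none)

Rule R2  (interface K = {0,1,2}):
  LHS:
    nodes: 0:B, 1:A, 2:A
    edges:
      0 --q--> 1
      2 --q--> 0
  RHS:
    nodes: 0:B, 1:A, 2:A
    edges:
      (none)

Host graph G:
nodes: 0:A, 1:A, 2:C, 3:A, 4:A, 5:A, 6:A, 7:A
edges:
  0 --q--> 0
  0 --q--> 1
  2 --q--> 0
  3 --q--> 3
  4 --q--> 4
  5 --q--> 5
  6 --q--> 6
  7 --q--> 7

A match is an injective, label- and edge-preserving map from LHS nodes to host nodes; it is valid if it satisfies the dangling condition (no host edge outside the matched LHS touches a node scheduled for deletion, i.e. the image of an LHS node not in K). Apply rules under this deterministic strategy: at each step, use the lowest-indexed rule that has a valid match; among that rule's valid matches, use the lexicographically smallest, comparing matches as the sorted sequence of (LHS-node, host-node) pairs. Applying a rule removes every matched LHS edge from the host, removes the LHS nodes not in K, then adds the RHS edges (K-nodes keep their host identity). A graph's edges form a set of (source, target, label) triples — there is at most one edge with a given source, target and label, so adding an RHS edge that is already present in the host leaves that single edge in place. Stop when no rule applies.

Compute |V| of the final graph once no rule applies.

Answer: 3

Steps:
initial: |V|=8 |E|=8  E = 0-q->0 0-q->1 2-q->0 3-q->3 4-q->4 5-q->5 6-q->6 7-q->7
step 1: apply R1 at {0↦0, 1↦3}  → |V|=7 |E|=7  E = 0-q->0 0-q->1 2-q->0 4-q->4 5-q->5 6-q->6 7-q->7
step 2: apply R1 at {0↦0, 1↦4}  → |V|=6 |E|=6  E = 0-q->0 0-q->1 2-q->0 5-q->5 6-q->6 7-q->7
step 3: apply R1 at {0↦0, 1↦5}  → |V|=5 |E|=5  E = 0-q->0 0-q->1 2-q->0 6-q->6 7-q->7
step 4: apply R1 at {0↦0, 1↦6}  → |V|=4 |E|=4  E = 0-q->0 0-q->1 2-q->0 7-q->7
step 5: apply R1 at {0↦0, 1↦7}  → |V|=3 |E|=3  E = 0-q->0 0-q->1 2-q->0
normal form: no rule applies after step 5
NF nodes: {0:A, 1:A, 2:C}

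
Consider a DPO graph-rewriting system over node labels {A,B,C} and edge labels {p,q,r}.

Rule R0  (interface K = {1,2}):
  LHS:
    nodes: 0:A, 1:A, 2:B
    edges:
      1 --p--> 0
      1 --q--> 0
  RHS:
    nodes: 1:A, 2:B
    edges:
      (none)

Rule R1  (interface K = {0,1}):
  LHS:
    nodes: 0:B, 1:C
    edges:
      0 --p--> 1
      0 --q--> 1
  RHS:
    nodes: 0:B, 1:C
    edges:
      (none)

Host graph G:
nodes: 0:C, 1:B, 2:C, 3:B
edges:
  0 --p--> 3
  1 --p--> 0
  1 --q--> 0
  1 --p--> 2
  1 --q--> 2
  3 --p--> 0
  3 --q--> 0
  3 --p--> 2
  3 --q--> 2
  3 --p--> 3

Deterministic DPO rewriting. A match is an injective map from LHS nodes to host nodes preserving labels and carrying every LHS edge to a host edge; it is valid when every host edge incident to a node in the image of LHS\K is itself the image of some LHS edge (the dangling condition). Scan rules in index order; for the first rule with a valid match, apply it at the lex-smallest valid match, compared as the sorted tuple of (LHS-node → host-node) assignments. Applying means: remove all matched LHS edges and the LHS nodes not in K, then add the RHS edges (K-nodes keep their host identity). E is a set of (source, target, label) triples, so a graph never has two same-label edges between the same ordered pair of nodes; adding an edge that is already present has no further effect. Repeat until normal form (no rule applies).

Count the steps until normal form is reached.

Answer: 4

Rewrite trace:
initial: |V|=4 |E|=10  E = 0-p->3 1-p->0 1-q->0 1-p->2 1-q->2 3-p->0 3-q->0 3-p->2 3-q->2 3-p->3
step 1: apply R1 at {0↦1, 1↦0}  → |V|=4 |E|=8  E = 0-p->3 1-p->2 1-q->2 3-p->0 3-q->0 3-p->2 3-q->2 3-p->3
step 2: apply R1 at {0↦1, 1↦2}  → |V|=4 |E|=6  E = 0-p->3 3-p->0 3-q->0 3-p->2 3-q->2 3-p->3
step 3: apply R1 at {0↦3, 1↦0}  → |V|=4 |E|=4  E = 0-p->3 3-p->2 3-q->2 3-p->3
step 4: apply R1 at {0↦3, 1↦2}  → |V|=4 |E|=2  E = 0-p->3 3-p->3
final graph: no rule applies after step 4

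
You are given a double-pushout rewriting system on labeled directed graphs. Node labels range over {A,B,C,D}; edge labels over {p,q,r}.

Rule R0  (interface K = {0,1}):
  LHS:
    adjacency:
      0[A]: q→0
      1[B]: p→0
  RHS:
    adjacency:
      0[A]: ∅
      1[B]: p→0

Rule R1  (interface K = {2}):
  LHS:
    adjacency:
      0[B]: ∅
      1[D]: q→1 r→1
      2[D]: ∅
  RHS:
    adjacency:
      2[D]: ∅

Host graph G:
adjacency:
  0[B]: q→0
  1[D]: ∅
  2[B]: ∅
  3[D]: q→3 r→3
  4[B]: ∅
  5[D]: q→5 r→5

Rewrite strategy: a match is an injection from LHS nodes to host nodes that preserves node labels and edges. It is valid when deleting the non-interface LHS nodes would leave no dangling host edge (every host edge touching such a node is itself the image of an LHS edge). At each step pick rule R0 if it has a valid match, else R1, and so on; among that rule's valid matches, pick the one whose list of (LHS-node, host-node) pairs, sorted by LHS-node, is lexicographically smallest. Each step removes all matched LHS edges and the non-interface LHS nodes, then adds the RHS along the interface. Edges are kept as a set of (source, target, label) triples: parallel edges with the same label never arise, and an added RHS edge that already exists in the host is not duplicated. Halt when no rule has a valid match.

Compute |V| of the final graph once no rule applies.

initial: |V|=6 |E|=5  E = 0-q->0 3-q->3 3-r->3 5-q->5 5-r->5
step 1: apply R1 at {0↦2, 1↦3, 2↦1}  → |V|=4 |E|=3  E = 0-q->0 5-q->5 5-r->5
step 2: apply R1 at {0↦4, 1↦5, 2↦1}  → |V|=2 |E|=1  E = 0-q->0
normal form: no rule applies after step 2
NF nodes: {0:B, 1:D}

Answer: 2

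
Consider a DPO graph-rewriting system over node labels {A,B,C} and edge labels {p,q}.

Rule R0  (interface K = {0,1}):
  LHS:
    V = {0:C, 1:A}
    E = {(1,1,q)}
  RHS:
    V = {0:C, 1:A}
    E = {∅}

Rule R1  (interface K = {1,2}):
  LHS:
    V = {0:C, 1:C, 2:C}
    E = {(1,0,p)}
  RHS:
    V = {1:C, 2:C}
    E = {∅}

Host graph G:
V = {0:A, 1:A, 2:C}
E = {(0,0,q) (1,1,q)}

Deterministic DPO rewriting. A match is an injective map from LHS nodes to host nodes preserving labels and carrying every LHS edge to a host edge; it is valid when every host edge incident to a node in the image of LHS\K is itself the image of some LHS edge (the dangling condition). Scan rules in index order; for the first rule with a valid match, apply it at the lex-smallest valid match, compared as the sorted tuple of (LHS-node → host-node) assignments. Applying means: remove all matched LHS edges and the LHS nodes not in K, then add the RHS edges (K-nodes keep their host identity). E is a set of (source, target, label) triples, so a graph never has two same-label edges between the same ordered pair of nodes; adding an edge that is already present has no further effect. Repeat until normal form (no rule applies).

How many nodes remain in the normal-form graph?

initial: |V|=3 |E|=2  E = 0-q->0 1-q->1
step 1: apply R0 at {0↦2, 1↦0}  → |V|=3 |E|=1  E = 1-q->1
step 2: apply R0 at {0↦2, 1↦1}  → |V|=3 |E|=0  E = ∅
halt: no rule applies after step 2
NF nodes: {0:A, 1:A, 2:C}

Answer: 3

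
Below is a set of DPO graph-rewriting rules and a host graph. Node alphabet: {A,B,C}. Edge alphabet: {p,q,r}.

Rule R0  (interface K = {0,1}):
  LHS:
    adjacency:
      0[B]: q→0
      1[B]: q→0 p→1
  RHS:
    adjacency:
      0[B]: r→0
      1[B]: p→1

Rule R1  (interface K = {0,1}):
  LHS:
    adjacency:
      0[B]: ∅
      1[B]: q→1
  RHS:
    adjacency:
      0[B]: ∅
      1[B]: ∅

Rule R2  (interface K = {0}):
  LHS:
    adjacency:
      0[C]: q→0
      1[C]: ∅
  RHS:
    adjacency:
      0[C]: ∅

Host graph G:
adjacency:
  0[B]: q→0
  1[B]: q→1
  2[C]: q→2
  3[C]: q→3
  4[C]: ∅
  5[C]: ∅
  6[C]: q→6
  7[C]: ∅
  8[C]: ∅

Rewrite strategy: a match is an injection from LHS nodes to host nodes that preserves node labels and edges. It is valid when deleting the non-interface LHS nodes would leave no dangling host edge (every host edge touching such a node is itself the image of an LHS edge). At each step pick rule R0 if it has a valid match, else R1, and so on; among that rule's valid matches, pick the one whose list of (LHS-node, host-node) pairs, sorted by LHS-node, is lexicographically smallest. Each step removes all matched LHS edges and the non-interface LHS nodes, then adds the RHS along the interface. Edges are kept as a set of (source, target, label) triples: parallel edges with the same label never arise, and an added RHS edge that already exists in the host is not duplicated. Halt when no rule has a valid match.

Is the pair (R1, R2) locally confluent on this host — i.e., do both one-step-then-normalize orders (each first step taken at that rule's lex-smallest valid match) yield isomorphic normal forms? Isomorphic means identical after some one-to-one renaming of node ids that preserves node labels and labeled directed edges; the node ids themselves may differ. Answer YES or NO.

branch R1-first: apply at {0↦0, 1↦1} → |E|=4, then 4 more step(s) → NF |V|=6 |E|=0 V={0:B, 1:B, 5:C, 6:C, 7:C, 8:C} E=∅
branch R2-first: apply at {0↦2, 1↦4} → |E|=4, then 4 more step(s) → NF |V|=6 |E|=0 V={0:B, 1:B, 5:C, 6:C, 7:C, 8:C} E=∅
graphs isomorphic (equal up to label-preserving node renaming)

Answer: YES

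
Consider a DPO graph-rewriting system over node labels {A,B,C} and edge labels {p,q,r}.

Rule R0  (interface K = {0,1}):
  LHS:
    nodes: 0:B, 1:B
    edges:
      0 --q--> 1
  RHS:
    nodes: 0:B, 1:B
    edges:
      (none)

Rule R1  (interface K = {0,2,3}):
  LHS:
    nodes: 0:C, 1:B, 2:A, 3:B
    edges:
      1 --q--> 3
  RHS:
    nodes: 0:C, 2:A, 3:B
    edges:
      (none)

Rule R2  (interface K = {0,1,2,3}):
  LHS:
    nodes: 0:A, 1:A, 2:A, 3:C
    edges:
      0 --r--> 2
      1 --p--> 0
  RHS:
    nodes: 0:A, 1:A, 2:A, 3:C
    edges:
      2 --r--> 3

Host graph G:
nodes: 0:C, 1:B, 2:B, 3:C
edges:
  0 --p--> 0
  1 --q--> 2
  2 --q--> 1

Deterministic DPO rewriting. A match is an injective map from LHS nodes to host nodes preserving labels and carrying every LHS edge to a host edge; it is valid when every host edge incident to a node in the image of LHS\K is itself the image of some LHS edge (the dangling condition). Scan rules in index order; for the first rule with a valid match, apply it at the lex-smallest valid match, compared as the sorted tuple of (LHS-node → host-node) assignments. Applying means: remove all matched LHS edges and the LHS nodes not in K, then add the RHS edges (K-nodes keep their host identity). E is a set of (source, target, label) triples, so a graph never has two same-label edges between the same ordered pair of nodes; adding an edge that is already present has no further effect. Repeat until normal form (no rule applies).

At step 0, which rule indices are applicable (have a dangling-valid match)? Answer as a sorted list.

R0: 2 valid matches — {0↦1, 1↦2}, {0↦2, 1↦1}
R1: no valid match — LHS pattern not found
R2: no valid match — LHS pattern not found

Answer: [R0]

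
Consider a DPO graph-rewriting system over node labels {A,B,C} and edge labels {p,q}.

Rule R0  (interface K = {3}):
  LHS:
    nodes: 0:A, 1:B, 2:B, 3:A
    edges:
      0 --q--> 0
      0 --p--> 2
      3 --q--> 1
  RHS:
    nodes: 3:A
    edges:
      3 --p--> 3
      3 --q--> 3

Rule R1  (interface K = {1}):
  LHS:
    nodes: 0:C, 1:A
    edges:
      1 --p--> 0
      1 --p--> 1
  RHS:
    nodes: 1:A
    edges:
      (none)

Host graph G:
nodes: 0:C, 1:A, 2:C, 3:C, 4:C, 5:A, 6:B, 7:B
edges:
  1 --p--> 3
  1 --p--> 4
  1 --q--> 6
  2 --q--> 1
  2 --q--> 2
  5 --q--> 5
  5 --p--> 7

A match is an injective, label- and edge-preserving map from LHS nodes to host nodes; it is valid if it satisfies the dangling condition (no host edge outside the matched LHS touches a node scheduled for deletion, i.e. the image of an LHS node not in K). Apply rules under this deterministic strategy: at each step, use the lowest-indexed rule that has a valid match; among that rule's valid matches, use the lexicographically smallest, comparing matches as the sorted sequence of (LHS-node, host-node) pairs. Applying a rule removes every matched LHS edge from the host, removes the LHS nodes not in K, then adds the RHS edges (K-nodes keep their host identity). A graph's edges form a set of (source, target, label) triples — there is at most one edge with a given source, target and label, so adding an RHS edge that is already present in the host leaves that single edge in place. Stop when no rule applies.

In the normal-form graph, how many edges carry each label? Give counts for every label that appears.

Answer: p:1 q:3

Steps:
start.  V:8 E:7  edges: 1-p->3 1-p->4 1-q->6 2-q->1 2-q->2 5-q->5 5-p->7
1. fire R0 via {0↦5, 1↦6, 2↦7, 3↦1}  →  V:5 E:6  edges: 1-p->1 1-q->1 1-p->3 1-p->4 2-q->1 2-q->2
2. fire R1 via {0↦3, 1↦1}  →  V:4 E:4  edges: 1-q->1 1-p->4 2-q->1 2-q->2
final graph: no rule applies after step 2
NF edges: [(1, 1, 'q'), (1, 4, 'p'), (2, 1, 'q'), (2, 2, 'q')]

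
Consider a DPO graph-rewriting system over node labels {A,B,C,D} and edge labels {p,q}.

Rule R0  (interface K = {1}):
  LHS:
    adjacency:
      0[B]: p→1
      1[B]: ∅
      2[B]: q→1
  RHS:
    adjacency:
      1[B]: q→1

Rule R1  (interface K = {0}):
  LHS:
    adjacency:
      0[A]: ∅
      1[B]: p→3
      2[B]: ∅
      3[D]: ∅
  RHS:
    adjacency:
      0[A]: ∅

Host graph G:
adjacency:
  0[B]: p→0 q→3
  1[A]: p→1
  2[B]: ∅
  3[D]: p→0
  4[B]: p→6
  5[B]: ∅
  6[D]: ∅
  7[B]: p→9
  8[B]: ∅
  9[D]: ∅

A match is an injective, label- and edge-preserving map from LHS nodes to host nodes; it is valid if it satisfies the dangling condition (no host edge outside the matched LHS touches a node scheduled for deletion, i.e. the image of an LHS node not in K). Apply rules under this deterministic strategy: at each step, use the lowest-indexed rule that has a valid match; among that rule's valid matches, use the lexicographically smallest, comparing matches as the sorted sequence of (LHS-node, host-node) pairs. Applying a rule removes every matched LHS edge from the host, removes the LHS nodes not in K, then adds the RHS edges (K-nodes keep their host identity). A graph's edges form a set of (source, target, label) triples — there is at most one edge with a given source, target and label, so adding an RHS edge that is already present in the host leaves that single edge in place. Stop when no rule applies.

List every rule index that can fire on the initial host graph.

Answer: [R1]

Derivation:
R0: no valid match — LHS pattern not found
R1: 6 valid matches — {0↦1, 1↦4, 2↦2, 3↦6}, {0↦1, 1↦4, 2↦5, 3↦6}, {0↦1, 1↦4, 2↦8, 3↦6} (+3 more)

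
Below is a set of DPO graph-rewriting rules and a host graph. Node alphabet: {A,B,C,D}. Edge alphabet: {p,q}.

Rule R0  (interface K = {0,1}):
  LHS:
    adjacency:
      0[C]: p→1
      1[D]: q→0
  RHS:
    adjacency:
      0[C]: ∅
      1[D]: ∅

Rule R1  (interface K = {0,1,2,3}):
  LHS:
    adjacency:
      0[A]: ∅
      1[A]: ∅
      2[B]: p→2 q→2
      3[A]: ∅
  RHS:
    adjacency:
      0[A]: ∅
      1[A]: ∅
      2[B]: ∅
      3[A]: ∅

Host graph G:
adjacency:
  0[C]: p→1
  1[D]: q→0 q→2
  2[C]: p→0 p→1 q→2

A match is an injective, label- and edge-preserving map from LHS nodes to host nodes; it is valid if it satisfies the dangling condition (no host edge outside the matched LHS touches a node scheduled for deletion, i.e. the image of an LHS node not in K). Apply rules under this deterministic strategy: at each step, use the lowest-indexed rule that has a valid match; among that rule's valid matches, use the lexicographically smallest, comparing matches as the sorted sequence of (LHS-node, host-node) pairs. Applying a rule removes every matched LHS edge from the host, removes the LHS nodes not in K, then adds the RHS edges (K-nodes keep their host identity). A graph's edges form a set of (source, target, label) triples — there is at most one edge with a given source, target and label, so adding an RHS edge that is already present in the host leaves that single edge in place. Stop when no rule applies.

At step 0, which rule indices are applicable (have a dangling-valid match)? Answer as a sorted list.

R0: 2 valid matches — {0↦0, 1↦1}, {0↦2, 1↦1}
R1: no valid match — LHS pattern not found

Answer: [R0]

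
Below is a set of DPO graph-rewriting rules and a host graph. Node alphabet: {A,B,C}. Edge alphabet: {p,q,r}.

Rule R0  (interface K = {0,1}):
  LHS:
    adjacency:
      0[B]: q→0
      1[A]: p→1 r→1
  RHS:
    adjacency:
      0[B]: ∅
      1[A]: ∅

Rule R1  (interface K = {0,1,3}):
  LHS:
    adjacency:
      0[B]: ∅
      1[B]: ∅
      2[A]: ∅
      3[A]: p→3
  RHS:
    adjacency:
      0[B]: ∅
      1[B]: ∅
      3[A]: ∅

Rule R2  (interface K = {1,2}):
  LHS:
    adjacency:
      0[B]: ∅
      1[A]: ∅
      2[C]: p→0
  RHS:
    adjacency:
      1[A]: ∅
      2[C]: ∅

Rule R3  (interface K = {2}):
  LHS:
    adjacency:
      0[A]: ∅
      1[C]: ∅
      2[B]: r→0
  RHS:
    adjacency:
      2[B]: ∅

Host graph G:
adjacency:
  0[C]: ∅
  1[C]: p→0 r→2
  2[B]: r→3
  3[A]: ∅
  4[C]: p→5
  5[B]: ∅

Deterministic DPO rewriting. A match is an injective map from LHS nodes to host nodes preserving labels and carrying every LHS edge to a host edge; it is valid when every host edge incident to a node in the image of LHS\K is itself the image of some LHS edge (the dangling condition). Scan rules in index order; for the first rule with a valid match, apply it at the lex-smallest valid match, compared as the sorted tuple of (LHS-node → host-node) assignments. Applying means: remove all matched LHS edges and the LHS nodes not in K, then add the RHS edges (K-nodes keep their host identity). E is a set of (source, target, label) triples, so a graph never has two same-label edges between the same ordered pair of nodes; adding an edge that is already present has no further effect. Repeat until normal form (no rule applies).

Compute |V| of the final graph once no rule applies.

start.  V:6 E:4  edges: 1-p->0 1-r->2 2-r->3 4-p->5
1. fire R2 via {0↦5, 1↦3, 2↦4}  →  V:5 E:3  edges: 1-p->0 1-r->2 2-r->3
2. fire R3 via {0↦3, 1↦4, 2↦2}  →  V:3 E:2  edges: 1-p->0 1-r->2
normal form: no rule applies after step 2
NF nodes: {0:C, 1:C, 2:B}

Answer: 3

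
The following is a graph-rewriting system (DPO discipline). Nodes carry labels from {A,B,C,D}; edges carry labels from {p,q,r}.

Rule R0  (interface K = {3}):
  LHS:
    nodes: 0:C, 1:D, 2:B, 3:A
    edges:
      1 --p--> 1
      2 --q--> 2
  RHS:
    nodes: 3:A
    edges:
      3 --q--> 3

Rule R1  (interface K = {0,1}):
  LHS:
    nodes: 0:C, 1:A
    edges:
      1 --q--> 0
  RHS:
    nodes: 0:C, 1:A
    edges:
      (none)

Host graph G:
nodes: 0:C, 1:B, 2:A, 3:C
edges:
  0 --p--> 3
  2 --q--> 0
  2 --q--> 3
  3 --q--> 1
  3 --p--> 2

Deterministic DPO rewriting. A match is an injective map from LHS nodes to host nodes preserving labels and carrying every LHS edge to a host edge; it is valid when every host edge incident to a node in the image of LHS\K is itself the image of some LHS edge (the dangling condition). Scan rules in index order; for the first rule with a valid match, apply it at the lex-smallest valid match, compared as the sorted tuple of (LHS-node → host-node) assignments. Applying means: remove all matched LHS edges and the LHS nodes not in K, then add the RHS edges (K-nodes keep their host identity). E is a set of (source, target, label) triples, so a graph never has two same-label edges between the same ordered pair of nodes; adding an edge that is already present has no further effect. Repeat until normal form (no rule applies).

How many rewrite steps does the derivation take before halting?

start.  V:4 E:5  edges: 0-p->3 2-q->0 2-q->3 3-q->1 3-p->2
1. fire R1 via {0↦0, 1↦2}  →  V:4 E:4  edges: 0-p->3 2-q->3 3-q->1 3-p->2
2. fire R1 via {0↦3, 1↦2}  →  V:4 E:3  edges: 0-p->3 3-q->1 3-p->2
normal form: no rule applies after step 2

Answer: 2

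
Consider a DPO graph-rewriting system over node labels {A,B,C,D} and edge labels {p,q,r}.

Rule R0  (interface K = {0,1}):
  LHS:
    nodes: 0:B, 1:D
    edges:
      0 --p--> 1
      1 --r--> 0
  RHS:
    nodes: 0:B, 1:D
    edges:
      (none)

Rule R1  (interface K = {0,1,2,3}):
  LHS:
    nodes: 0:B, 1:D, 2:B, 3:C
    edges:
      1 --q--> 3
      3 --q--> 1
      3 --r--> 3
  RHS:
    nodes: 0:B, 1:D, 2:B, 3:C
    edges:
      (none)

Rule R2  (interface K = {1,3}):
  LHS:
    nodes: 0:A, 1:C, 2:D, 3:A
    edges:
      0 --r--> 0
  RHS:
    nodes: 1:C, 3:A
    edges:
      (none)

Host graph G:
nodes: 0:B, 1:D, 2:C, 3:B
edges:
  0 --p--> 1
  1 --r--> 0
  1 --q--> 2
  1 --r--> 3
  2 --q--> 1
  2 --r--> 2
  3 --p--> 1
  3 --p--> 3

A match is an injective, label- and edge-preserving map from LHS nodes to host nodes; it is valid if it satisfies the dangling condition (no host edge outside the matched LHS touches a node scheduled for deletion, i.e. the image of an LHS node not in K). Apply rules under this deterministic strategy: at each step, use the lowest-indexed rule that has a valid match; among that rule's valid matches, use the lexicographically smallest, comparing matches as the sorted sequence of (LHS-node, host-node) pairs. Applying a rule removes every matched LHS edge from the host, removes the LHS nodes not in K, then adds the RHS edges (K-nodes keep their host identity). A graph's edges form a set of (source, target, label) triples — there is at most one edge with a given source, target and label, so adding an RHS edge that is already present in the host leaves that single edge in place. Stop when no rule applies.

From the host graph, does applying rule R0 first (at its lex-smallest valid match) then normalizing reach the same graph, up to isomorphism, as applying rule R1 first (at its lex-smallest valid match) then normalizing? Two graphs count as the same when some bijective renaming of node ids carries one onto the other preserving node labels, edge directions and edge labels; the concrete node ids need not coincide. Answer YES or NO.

branch R0-first: apply at {0↦0, 1↦1} → |E|=6, then 2 more step(s) → NF |V|=4 |E|=1 V={0:B, 1:D, 2:C, 3:B} E=3-p->3
branch R1-first: apply at {0↦0, 1↦1, 2↦3, 3↦2} → |E|=5, then 2 more step(s) → NF |V|=4 |E|=1 V={0:B, 1:D, 2:C, 3:B} E=3-p->3
graphs isomorphic (equal up to label-preserving node renaming)

Answer: YES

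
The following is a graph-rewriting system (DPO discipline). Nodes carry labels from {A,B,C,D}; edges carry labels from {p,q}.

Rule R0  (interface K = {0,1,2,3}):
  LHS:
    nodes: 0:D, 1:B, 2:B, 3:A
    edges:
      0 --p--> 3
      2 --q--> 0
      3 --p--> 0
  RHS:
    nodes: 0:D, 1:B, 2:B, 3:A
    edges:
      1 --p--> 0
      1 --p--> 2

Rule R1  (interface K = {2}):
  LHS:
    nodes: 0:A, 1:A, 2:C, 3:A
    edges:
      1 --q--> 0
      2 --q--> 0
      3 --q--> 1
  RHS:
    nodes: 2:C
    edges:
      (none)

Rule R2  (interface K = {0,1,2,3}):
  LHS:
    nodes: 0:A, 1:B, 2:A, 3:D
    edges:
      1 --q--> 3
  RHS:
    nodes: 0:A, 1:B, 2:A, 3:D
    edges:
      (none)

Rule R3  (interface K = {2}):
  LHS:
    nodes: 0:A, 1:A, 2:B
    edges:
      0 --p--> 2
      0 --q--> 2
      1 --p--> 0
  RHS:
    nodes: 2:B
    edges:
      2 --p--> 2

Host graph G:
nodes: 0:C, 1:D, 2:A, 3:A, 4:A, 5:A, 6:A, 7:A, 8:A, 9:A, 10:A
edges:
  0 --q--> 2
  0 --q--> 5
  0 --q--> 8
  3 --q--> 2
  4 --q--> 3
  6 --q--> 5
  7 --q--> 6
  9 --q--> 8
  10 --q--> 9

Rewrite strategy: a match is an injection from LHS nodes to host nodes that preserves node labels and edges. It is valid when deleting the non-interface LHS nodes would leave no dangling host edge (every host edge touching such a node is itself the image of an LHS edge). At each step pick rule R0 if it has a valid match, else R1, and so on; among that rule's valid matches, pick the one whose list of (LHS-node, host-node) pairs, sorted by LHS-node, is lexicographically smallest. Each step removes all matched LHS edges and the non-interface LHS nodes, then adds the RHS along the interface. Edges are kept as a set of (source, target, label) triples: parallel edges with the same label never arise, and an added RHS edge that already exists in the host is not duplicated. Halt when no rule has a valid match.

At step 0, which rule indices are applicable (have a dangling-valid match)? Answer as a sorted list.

R0: no valid match — LHS pattern not found
R1: 3 valid matches — {0↦2, 1↦3, 2↦0, 3↦4}, {0↦5, 1↦6, 2↦0, 3↦7}, {0↦8, 1↦9, 2↦0, 3↦10}
R2: no valid match — LHS pattern not found
R3: no valid match — LHS pattern not found

Answer: [R1]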